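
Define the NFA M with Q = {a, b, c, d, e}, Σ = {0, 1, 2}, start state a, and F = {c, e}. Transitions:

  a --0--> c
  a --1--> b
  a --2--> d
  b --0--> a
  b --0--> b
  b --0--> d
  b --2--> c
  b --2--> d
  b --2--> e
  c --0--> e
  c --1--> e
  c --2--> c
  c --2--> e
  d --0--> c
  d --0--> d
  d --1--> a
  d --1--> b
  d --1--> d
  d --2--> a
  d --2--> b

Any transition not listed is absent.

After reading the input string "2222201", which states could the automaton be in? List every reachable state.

Start in {a}.
Read '2': a→{d}; now {d}.
Read '2': d→{a, b}; now {a, b}.
Read '2': a→{d}, b→{c, d, e}; now {c, d, e}.
Read '2': c→{c, e}, d→{a, b}, e→∅; now {a, b, c, e}.
Read '2': a→{d}, b→{c, d, e}, c→{c, e}, e→∅; now {c, d, e}.
Read '0': c→{e}, d→{c, d}, e→∅; now {c, d, e}.
Read '1': c→{e}, d→{a, b, d}, e→∅; now {a, b, d, e}.

{a, b, d, e}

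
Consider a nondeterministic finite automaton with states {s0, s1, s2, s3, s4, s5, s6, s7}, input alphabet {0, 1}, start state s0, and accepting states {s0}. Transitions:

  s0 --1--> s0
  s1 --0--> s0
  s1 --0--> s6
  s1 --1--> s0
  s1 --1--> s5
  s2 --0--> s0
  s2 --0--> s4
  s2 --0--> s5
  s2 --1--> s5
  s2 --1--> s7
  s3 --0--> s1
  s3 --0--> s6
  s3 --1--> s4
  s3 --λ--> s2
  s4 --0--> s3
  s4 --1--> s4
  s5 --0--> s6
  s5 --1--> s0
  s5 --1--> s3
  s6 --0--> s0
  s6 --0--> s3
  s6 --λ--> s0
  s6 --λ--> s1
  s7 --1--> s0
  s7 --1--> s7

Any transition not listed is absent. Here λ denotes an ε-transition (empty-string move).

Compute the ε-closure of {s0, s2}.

{s0, s2}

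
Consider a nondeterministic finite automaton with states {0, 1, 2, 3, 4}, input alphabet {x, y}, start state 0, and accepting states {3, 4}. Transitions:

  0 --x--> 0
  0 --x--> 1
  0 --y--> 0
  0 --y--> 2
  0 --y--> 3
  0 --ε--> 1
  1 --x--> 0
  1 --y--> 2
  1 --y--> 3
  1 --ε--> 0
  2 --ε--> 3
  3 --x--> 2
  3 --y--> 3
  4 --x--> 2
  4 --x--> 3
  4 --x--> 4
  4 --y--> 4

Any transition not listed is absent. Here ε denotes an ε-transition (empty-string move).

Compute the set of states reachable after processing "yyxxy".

Start: ε-closure({0}) = {0, 1}.
Read 'y': {0, 1} → {0, 1, 2, 3}.
Read 'y': {0, 1, 2, 3} → {0, 1, 2, 3}.
Read 'x': {0, 1, 2, 3} → {0, 1, 2, 3}.
Read 'x': {0, 1, 2, 3} → {0, 1, 2, 3}.
Read 'y': {0, 1, 2, 3} → {0, 1, 2, 3}.

{0, 1, 2, 3}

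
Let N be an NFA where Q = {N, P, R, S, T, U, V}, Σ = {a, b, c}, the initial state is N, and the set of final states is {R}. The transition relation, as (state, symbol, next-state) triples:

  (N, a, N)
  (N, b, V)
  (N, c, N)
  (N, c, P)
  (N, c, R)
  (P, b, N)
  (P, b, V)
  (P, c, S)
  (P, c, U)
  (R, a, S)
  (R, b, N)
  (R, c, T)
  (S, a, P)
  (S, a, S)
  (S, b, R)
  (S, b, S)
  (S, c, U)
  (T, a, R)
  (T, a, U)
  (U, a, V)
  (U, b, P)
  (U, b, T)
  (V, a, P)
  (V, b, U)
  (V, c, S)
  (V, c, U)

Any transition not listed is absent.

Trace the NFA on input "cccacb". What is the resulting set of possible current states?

{N, P, R, S, T, V}

Start in {N}.
Read 'c': N→{N, P, R}; now {N, P, R}.
Read 'c': N→{N, P, R}, P→{S, U}, R→{T}; now {N, P, R, S, T, U}.
Read 'c': N→{N, P, R}, P→{S, U}, R→{T}, S→{U}, T→∅, U→∅; now {N, P, R, S, T, U}.
Read 'a': N→{N}, P→∅, R→{S}, S→{P, S}, T→{R, U}, U→{V}; now {N, P, R, S, U, V}.
Read 'c': N→{N, P, R}, P→{S, U}, R→{T}, S→{U}, U→∅, V→{S, U}; now {N, P, R, S, T, U}.
Read 'b': N→{V}, P→{N, V}, R→{N}, S→{R, S}, T→∅, U→{P, T}; now {N, P, R, S, T, V}.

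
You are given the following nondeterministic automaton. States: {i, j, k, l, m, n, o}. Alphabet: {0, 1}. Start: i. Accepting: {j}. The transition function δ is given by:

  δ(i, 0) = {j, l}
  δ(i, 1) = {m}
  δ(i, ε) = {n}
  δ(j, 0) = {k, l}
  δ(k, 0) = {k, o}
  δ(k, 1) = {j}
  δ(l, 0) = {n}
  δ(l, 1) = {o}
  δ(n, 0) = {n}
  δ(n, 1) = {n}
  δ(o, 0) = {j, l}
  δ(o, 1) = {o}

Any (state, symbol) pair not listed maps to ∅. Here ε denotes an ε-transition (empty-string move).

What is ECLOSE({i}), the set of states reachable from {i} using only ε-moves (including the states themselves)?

{i, n}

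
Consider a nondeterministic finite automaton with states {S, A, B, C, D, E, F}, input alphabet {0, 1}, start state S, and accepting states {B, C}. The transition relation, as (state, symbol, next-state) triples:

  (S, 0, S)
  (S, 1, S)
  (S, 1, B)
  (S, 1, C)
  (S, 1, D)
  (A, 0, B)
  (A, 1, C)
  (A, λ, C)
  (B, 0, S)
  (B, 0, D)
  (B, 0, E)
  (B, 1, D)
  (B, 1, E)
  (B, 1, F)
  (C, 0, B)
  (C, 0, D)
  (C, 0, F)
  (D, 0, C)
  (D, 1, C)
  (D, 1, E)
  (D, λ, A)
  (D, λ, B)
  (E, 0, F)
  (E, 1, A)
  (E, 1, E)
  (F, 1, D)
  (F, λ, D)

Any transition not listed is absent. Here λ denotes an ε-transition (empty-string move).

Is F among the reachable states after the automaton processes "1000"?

Yes

Start in {S}.
Read '1': {S} → {S, A, B, C, D}.
Read '0': {S, A, B, C, D} → {S, A, B, C, D, E, F}.
Read '0': {S, A, B, C, D, E, F} → {S, A, B, C, D, E, F}.
Read '0': {S, A, B, C, D, E, F} → {S, A, B, C, D, E, F}.
State F is in {S, A, B, C, D, E, F}.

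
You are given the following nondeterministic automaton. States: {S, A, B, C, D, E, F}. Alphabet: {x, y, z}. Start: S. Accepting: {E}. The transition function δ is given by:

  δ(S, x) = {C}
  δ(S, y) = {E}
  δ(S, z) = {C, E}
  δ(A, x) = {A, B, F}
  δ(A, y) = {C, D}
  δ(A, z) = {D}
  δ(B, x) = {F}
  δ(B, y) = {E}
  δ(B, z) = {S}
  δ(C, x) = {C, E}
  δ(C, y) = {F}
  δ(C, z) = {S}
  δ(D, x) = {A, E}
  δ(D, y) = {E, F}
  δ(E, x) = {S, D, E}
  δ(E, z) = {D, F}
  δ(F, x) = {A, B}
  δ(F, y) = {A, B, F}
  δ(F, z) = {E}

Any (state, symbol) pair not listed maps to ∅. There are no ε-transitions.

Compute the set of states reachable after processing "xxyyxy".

Start in {S}.
Read 'x': S→{C}; now {C}.
Read 'x': C→{C, E}; now {C, E}.
Read 'y': C→{F}, E→∅; now {F}.
Read 'y': F→{A, B, F}; now {A, B, F}.
Read 'x': A→{A, B, F}, B→{F}, F→{A, B}; now {A, B, F}.
Read 'y': A→{C, D}, B→{E}, F→{A, B, F}; now {A, B, C, D, E, F}.

{A, B, C, D, E, F}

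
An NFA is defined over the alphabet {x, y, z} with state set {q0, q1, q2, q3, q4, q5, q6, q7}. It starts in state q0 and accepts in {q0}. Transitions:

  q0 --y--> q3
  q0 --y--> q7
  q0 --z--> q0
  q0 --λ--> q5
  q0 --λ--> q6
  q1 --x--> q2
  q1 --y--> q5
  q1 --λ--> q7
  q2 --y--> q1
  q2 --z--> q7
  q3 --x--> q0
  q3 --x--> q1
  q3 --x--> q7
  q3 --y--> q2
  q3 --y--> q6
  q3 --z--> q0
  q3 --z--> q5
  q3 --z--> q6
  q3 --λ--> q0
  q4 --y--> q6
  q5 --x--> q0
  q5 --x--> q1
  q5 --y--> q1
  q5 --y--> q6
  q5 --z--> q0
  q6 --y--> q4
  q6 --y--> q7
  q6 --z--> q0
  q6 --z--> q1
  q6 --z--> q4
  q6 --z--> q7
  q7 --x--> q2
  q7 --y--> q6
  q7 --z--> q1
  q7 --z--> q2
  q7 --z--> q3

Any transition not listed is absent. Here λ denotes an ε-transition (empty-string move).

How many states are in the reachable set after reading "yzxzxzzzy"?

8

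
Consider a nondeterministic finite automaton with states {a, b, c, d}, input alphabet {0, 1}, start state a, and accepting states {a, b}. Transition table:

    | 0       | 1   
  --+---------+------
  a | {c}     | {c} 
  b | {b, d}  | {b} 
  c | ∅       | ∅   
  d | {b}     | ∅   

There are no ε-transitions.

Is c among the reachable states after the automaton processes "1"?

Start in {a}.
Read '1': a→{c}; now {c}.
State c is in {c}.

Yes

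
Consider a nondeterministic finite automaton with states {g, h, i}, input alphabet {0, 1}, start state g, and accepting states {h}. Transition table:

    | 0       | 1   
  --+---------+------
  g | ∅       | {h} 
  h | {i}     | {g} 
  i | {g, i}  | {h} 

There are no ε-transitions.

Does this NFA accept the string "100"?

No

Start in {g}.
Read '1': g→{h}; now {h}.
Read '0': h→{i}; now {i}.
Read '0': i→{g, i}; now {g, i}.
The final set {g, i} contains no accepting state.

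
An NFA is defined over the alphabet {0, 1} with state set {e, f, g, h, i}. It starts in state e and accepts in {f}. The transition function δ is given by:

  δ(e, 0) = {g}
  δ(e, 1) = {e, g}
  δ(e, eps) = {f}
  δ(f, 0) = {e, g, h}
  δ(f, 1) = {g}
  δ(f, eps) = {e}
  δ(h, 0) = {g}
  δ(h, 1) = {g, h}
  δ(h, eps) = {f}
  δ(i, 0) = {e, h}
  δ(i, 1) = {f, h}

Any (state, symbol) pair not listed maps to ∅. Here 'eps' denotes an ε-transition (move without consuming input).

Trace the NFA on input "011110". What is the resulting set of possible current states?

Start: ε-closure({e}) = {e, f}.
Read '0': {e, f} → {e, f, g, h}.
Read '1': {e, f, g, h} → {e, f, g, h}.
Read '1': {e, f, g, h} → {e, f, g, h}.
Read '1': {e, f, g, h} → {e, f, g, h}.
Read '1': {e, f, g, h} → {e, f, g, h}.
Read '0': {e, f, g, h} → {e, f, g, h}.

{e, f, g, h}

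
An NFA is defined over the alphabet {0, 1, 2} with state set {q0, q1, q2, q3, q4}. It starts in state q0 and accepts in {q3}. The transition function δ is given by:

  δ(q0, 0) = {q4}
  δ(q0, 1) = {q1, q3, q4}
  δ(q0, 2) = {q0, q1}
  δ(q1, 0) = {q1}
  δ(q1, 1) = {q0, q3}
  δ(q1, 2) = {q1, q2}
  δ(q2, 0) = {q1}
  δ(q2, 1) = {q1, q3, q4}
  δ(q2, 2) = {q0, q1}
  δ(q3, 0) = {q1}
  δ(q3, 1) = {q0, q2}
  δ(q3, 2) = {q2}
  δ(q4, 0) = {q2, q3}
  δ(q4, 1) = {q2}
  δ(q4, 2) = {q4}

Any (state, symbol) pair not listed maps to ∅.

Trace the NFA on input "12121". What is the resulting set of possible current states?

{q0, q1, q2, q3, q4}

Start in {q0}.
Read '1': {q0} → {q1, q3, q4}.
Read '2': {q1, q3, q4} → {q1, q2, q4}.
Read '1': {q1, q2, q4} → {q0, q1, q2, q3, q4}.
Read '2': {q0, q1, q2, q3, q4} → {q0, q1, q2, q4}.
Read '1': {q0, q1, q2, q4} → {q0, q1, q2, q3, q4}.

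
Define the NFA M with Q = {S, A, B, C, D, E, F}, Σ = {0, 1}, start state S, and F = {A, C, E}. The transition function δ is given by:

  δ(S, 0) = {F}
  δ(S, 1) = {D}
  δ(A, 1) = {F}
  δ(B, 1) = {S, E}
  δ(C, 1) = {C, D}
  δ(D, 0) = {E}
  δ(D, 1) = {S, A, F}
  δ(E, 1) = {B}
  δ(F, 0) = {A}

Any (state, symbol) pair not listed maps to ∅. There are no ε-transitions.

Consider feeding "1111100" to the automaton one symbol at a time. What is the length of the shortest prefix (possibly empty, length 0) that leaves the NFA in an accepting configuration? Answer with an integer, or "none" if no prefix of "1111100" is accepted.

Start in {S}.
Read '1': {S} → {D}.
Read '1': {D} → {S, A, F}.
None of the earlier sets intersect F, but {S, A, F} does.

2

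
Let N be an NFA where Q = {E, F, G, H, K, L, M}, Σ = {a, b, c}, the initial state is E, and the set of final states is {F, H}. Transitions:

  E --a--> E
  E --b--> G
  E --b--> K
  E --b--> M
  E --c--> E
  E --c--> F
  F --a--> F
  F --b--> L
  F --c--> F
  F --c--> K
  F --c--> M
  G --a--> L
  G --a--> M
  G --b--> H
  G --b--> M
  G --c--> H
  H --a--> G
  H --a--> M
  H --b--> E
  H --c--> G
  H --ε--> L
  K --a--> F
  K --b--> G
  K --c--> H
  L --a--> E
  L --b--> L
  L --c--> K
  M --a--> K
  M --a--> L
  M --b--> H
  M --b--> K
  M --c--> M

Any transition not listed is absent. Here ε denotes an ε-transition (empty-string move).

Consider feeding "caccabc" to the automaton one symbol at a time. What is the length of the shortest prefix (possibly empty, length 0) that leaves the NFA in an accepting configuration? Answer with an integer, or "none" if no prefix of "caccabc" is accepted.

1

Start in {E}.
Read 'c': {E} → {E, F}.
None of the earlier sets intersect F, but {E, F} does.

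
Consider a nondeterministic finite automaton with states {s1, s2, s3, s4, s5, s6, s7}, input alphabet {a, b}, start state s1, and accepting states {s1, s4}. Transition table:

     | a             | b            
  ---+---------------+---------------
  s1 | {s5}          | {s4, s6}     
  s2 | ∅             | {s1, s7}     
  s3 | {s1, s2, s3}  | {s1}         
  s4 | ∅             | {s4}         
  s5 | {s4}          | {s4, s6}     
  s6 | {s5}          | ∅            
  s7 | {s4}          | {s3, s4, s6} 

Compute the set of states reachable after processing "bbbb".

Start in {s1}.
Read 'b': s1→{s4, s6}; now {s4, s6}.
Read 'b': s4→{s4}, s6→∅; now {s4}.
Read 'b': s4→{s4}; now {s4}.
Read 'b': s4→{s4}; now {s4}.

{s4}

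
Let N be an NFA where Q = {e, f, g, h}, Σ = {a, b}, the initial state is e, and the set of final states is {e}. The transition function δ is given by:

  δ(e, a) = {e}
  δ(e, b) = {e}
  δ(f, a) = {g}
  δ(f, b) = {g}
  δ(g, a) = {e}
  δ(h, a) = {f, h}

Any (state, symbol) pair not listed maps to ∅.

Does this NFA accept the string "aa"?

Start in {e}.
Read 'a': e→{e}; now {e}.
Read 'a': e→{e}; now {e}.
The final set {e} contains the accepting state e.

Yes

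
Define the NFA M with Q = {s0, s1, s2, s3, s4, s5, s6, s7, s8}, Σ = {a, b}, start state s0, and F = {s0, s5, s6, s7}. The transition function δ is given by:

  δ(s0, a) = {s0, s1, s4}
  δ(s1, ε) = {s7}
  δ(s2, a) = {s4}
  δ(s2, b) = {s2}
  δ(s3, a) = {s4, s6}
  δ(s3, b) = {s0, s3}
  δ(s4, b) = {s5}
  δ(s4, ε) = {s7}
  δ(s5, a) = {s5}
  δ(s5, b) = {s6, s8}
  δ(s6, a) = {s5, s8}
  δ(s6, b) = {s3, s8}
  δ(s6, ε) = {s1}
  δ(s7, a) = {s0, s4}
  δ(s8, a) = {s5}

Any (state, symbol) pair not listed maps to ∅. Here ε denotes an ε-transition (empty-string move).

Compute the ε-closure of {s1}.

Begin with {s1}.
ε-move s1 → s7; add s7.

{s1, s7}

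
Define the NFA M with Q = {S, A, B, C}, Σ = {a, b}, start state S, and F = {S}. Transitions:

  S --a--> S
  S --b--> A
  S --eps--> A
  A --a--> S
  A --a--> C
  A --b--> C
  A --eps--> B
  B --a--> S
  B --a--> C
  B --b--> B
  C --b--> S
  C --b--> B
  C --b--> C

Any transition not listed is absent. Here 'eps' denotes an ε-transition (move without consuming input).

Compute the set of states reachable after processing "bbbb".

Start: ε-closure({S}) = {S, A, B}.
Read 'b': S→{A}, A→{C}, B→{B}; now {A, B, C}.
Read 'b': A→{C}, B→{B}, C→{S, B, C}; union {S, B, C}; ε-closure = {S, A, B, C}.
Read 'b': S→{A}, A→{C}, B→{B}, C→{S, B, C}; now {S, A, B, C}.
Read 'b': S→{A}, A→{C}, B→{B}, C→{S, B, C}; now {S, A, B, C}.

{S, A, B, C}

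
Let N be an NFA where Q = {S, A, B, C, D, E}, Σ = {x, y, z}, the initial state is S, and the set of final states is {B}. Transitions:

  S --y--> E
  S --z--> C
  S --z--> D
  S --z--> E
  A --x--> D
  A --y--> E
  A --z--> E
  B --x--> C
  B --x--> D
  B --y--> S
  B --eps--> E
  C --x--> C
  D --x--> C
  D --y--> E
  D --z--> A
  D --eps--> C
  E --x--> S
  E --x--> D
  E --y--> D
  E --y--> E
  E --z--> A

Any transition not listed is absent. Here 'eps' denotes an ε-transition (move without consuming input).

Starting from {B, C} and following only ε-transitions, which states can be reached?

Begin with {B, C}.
ε-move B → E; add E.

{B, C, E}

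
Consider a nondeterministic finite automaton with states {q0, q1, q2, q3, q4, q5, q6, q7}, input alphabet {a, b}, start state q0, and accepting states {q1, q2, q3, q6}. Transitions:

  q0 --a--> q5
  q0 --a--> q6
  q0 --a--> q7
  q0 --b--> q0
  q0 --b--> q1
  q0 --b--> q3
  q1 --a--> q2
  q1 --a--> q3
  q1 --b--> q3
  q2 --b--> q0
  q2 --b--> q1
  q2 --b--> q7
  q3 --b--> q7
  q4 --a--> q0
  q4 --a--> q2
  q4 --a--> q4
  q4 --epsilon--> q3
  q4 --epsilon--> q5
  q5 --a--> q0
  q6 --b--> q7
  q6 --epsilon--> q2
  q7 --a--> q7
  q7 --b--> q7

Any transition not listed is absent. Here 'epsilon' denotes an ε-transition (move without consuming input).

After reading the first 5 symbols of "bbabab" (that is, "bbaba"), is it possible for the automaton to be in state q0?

No

Start in {q0}.
Read 'b': {q0} → {q0, q1, q3}.
Read 'b': {q0, q1, q3} → {q0, q1, q3, q7}.
Read 'a': {q0, q1, q3, q7} → {q2, q3, q5, q6, q7}.
Read 'b': {q2, q3, q5, q6, q7} → {q0, q1, q7}.
Read 'a': {q0, q1, q7} → {q2, q3, q5, q6, q7}.
State q0 is not in {q2, q3, q5, q6, q7}.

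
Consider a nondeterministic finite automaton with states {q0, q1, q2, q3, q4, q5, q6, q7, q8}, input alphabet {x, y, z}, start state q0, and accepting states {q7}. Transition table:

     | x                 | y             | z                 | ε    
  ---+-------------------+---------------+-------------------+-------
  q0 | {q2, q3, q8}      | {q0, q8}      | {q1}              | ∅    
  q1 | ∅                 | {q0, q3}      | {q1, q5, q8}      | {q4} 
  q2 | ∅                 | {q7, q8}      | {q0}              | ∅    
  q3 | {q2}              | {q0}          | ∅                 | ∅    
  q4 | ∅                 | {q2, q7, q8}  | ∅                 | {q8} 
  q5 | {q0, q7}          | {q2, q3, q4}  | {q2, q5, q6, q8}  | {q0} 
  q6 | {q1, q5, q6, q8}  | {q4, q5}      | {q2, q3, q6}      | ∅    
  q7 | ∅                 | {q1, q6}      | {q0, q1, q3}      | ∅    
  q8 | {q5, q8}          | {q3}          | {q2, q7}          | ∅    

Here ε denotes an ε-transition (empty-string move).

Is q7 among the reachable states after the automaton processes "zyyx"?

No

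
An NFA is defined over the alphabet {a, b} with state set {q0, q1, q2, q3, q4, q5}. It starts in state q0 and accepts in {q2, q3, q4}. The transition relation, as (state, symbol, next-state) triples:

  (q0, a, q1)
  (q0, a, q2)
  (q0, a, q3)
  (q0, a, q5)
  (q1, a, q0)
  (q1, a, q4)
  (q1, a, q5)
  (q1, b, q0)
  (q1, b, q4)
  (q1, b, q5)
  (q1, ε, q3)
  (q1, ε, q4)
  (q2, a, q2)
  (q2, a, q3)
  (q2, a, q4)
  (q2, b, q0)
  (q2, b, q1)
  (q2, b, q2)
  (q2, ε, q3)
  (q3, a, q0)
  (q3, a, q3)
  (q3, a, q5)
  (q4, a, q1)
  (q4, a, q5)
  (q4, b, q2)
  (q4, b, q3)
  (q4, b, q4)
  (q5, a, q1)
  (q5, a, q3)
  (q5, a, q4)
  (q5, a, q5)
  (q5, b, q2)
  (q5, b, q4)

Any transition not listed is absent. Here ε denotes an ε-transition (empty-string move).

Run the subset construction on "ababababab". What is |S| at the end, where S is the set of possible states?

6

Start in {q0}.
Read 'a': {q0} → {q1, q2, q3, q4, q5}.
Read 'b': {q1, q2, q3, q4, q5} → {q0, q1, q2, q3, q4, q5}.
Read 'a': {q0, q1, q2, q3, q4, q5} → {q0, q1, q2, q3, q4, q5}.
Read 'b': {q0, q1, q2, q3, q4, q5} → {q0, q1, q2, q3, q4, q5}.
Read 'a': {q0, q1, q2, q3, q4, q5} → {q0, q1, q2, q3, q4, q5}.
Read 'b': {q0, q1, q2, q3, q4, q5} → {q0, q1, q2, q3, q4, q5}.
Read 'a': {q0, q1, q2, q3, q4, q5} → {q0, q1, q2, q3, q4, q5}.
Read 'b': {q0, q1, q2, q3, q4, q5} → {q0, q1, q2, q3, q4, q5}.
Read 'a': {q0, q1, q2, q3, q4, q5} → {q0, q1, q2, q3, q4, q5}.
Read 'b': {q0, q1, q2, q3, q4, q5} → {q0, q1, q2, q3, q4, q5}.
That set has 6 states.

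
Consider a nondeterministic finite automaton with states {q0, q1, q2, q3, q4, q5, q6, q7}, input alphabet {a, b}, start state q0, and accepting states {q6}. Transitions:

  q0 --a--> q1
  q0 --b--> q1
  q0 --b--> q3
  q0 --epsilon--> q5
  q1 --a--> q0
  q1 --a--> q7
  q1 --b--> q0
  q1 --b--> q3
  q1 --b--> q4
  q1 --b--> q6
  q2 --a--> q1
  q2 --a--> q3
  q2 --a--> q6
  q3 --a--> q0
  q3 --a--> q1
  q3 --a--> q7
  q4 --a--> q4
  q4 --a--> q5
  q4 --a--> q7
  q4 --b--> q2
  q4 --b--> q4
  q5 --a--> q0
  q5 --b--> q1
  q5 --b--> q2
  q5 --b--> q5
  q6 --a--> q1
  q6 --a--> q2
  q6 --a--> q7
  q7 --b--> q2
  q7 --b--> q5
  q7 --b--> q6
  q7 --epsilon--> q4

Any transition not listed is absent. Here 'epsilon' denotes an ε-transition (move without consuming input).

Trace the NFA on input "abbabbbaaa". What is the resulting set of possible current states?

{q0, q1, q2, q3, q4, q5, q6, q7}

Start: ε-closure({q0}) = {q0, q5}.
Read 'a': q0→{q1}, q5→{q0}; union {q0, q1}; ε-closure = {q0, q1, q5}.
Read 'b': q0→{q1, q3}, q1→{q0, q3, q4, q6}, q5→{q1, q2, q5}; now {q0, q1, q2, q3, q4, q5, q6}.
Read 'b': q0→{q1, q3}, q1→{q0, q3, q4, q6}, q2→∅, q3→∅, q4→{q2, q4}, q5→{q1, q2, q5}, q6→∅; now {q0, q1, q2, q3, q4, q5, q6}.
Read 'a': q0→{q1}, q1→{q0, q7}, q2→{q1, q3, q6}, q3→{q0, q1, q7}, q4→{q4, q5, q7}, q5→{q0}, q6→{q1, q2, q7}; now {q0, q1, q2, q3, q4, q5, q6, q7}.
Read 'b': q0→{q1, q3}, q1→{q0, q3, q4, q6}, q2→∅, q3→∅, q4→{q2, q4}, q5→{q1, q2, q5}, q6→∅, q7→{q2, q5, q6}; now {q0, q1, q2, q3, q4, q5, q6}.
Read 'b': q0→{q1, q3}, q1→{q0, q3, q4, q6}, q2→∅, q3→∅, q4→{q2, q4}, q5→{q1, q2, q5}, q6→∅; now {q0, q1, q2, q3, q4, q5, q6}.
Read 'b': q0→{q1, q3}, q1→{q0, q3, q4, q6}, q2→∅, q3→∅, q4→{q2, q4}, q5→{q1, q2, q5}, q6→∅; now {q0, q1, q2, q3, q4, q5, q6}.
Read 'a': q0→{q1}, q1→{q0, q7}, q2→{q1, q3, q6}, q3→{q0, q1, q7}, q4→{q4, q5, q7}, q5→{q0}, q6→{q1, q2, q7}; now {q0, q1, q2, q3, q4, q5, q6, q7}.
Read 'a': q0→{q1}, q1→{q0, q7}, q2→{q1, q3, q6}, q3→{q0, q1, q7}, q4→{q4, q5, q7}, q5→{q0}, q6→{q1, q2, q7}, q7→∅; now {q0, q1, q2, q3, q4, q5, q6, q7}.
Read 'a': q0→{q1}, q1→{q0, q7}, q2→{q1, q3, q6}, q3→{q0, q1, q7}, q4→{q4, q5, q7}, q5→{q0}, q6→{q1, q2, q7}, q7→∅; now {q0, q1, q2, q3, q4, q5, q6, q7}.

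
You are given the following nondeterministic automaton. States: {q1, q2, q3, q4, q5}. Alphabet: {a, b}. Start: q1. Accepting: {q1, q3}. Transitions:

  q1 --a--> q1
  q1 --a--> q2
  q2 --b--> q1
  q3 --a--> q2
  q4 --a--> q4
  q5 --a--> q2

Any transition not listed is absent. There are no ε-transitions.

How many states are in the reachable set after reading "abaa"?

2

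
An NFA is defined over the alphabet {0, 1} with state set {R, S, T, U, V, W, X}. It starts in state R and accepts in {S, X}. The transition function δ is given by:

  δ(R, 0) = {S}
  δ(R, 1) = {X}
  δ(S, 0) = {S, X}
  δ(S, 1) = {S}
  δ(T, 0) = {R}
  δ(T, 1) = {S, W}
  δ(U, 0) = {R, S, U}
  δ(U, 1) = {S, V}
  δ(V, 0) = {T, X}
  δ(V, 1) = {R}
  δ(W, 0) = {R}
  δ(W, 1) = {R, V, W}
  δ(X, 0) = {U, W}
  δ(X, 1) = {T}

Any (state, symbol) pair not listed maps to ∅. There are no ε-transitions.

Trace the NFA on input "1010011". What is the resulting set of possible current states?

{R, S, T, V, W, X}

Start in {R}.
Read '1': R→{X}; now {X}.
Read '0': X→{U, W}; now {U, W}.
Read '1': U→{S, V}, W→{R, V, W}; now {R, S, V, W}.
Read '0': R→{S}, S→{S, X}, V→{T, X}, W→{R}; now {R, S, T, X}.
Read '0': R→{S}, S→{S, X}, T→{R}, X→{U, W}; now {R, S, U, W, X}.
Read '1': R→{X}, S→{S}, U→{S, V}, W→{R, V, W}, X→{T}; now {R, S, T, V, W, X}.
Read '1': R→{X}, S→{S}, T→{S, W}, V→{R}, W→{R, V, W}, X→{T}; now {R, S, T, V, W, X}.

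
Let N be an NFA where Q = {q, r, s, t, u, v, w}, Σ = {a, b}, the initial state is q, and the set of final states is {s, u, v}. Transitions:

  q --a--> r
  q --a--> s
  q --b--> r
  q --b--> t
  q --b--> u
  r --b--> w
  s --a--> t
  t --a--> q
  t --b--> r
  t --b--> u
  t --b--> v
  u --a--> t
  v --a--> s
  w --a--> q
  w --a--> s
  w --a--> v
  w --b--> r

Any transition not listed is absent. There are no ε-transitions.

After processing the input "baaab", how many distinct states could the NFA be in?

4

Start in {q}.
Read 'b': {q} → {r, t, u}.
Read 'a': {r, t, u} → {q, t}.
Read 'a': {q, t} → {q, r, s}.
Read 'a': {q, r, s} → {r, s, t}.
Read 'b': {r, s, t} → {r, u, v, w}.
That set has 4 states.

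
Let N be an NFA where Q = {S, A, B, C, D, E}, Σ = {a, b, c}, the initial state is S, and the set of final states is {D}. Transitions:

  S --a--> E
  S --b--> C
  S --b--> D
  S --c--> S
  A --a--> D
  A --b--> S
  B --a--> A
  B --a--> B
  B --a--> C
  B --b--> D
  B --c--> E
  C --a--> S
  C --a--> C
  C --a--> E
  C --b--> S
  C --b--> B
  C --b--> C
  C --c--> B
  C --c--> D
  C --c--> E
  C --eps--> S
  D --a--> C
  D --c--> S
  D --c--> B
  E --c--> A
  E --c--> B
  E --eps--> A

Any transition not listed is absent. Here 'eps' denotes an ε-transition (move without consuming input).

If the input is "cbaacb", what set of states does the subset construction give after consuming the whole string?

{S, C, D}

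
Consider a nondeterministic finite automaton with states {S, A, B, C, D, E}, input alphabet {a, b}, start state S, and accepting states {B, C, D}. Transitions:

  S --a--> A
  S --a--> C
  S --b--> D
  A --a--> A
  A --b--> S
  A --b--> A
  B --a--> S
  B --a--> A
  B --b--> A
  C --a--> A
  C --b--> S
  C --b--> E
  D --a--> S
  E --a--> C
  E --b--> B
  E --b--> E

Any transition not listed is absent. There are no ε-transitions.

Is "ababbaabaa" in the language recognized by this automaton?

No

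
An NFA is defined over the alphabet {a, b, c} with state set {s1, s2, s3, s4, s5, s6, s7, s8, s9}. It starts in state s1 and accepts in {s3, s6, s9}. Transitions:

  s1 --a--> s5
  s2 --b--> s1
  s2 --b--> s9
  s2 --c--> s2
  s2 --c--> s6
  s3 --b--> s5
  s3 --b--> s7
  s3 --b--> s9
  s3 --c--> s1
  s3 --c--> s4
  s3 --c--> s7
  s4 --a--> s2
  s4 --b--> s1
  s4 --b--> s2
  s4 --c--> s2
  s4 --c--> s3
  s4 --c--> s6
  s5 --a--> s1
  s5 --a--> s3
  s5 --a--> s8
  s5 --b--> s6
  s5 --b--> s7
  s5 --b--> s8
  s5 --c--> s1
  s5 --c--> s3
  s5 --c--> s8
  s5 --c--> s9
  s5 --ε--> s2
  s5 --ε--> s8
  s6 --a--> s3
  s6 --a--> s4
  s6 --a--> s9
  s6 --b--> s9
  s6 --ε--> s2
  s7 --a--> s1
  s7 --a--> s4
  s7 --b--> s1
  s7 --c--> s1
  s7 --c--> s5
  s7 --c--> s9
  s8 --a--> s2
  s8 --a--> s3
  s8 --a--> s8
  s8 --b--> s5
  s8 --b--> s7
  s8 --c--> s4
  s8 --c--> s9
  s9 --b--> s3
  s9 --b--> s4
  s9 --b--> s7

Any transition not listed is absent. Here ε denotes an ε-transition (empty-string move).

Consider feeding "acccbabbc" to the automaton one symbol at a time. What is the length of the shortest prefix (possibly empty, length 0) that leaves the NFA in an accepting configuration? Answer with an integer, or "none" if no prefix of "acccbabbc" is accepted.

2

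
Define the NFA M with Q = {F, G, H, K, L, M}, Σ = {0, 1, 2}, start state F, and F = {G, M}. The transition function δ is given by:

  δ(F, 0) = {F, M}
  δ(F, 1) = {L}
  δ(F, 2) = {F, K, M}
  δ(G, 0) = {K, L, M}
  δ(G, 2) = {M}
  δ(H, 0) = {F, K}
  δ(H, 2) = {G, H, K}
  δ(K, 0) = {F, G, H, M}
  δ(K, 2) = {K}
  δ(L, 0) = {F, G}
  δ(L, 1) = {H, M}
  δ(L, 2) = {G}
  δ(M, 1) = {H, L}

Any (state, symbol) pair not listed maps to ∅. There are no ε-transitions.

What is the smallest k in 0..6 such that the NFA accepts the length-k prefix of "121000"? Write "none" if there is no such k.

Start in {F}.
Read '1': {F} → {L}.
Read '2': {L} → {G}.
None of the earlier sets intersect F, but {G} does.

2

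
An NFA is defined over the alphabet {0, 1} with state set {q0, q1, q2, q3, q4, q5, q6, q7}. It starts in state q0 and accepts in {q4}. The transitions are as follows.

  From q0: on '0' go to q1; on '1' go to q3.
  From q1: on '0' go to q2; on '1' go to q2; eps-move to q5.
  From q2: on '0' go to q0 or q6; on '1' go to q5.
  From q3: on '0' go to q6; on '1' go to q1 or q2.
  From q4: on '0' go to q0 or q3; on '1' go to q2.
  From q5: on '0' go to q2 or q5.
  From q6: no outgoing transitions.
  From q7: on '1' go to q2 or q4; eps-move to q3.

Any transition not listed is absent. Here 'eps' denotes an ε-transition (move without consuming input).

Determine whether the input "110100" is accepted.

Start in {q0}.
Read '1': q0→{q3}; now {q3}.
Read '1': q3→{q1, q2}; union {q1, q2}; ε-closure = {q1, q2, q5}.
Read '0': q1→{q2}, q2→{q0, q6}, q5→{q2, q5}; now {q0, q2, q5, q6}.
Read '1': q0→{q3}, q2→{q5}, q5→∅, q6→∅; now {q3, q5}.
Read '0': q3→{q6}, q5→{q2, q5}; now {q2, q5, q6}.
Read '0': q2→{q0, q6}, q5→{q2, q5}, q6→∅; now {q0, q2, q5, q6}.
The final set {q0, q2, q5, q6} contains no accepting state.

No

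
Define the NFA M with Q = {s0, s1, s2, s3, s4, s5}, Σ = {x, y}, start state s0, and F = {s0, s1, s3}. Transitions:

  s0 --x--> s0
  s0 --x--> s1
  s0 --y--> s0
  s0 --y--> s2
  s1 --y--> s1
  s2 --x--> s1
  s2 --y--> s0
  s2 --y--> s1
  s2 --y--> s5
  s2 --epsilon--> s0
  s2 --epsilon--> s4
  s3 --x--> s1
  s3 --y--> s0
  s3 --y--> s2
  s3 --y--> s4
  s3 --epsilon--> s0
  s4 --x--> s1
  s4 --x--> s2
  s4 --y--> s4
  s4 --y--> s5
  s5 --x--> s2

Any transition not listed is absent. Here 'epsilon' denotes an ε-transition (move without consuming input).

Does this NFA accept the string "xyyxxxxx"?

Yes

Start in {s0}.
Read 'x': s0→{s0, s1}; now {s0, s1}.
Read 'y': s0→{s0, s2}, s1→{s1}; union {s0, s1, s2}; ε-closure = {s0, s1, s2, s4}.
Read 'y': s0→{s0, s2}, s1→{s1}, s2→{s0, s1, s5}, s4→{s4, s5}; now {s0, s1, s2, s4, s5}.
Read 'x': s0→{s0, s1}, s1→∅, s2→{s1}, s4→{s1, s2}, s5→{s2}; union {s0, s1, s2}; ε-closure = {s0, s1, s2, s4}.
Read 'x': s0→{s0, s1}, s1→∅, s2→{s1}, s4→{s1, s2}; union {s0, s1, s2}; ε-closure = {s0, s1, s2, s4}.
Read 'x': s0→{s0, s1}, s1→∅, s2→{s1}, s4→{s1, s2}; union {s0, s1, s2}; ε-closure = {s0, s1, s2, s4}.
Read 'x': s0→{s0, s1}, s1→∅, s2→{s1}, s4→{s1, s2}; union {s0, s1, s2}; ε-closure = {s0, s1, s2, s4}.
Read 'x': s0→{s0, s1}, s1→∅, s2→{s1}, s4→{s1, s2}; union {s0, s1, s2}; ε-closure = {s0, s1, s2, s4}.
The final set {s0, s1, s2, s4} contains the accepting states s0, s1.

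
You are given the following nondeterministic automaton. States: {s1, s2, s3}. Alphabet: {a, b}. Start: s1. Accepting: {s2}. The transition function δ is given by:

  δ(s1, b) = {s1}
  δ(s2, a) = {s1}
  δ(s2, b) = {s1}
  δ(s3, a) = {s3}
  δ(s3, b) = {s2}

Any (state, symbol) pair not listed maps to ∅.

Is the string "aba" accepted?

No

Start in {s1}.
Read 'a': {s1} → ∅.
The set is empty and remains empty for the remaining 2 symbols.
The final set ∅ contains no accepting state.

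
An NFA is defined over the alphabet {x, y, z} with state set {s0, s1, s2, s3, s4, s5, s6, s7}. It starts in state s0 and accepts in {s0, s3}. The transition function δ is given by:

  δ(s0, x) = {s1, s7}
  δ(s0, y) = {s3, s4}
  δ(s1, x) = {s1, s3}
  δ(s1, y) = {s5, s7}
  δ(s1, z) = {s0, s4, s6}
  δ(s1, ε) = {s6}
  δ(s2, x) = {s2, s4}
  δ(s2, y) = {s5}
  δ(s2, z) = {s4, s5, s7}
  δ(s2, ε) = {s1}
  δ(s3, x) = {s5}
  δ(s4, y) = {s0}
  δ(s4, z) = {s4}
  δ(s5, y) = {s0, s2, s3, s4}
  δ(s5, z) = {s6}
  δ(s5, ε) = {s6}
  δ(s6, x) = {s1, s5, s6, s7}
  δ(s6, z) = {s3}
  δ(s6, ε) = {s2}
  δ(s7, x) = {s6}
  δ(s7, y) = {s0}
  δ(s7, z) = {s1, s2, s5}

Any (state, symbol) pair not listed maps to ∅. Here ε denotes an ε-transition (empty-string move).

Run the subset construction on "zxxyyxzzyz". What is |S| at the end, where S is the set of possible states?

Start in {s0}.
Read 'z': s0→∅; now ∅.
The set is empty and remains empty for the remaining 9 symbols.
That set has 0 states.

0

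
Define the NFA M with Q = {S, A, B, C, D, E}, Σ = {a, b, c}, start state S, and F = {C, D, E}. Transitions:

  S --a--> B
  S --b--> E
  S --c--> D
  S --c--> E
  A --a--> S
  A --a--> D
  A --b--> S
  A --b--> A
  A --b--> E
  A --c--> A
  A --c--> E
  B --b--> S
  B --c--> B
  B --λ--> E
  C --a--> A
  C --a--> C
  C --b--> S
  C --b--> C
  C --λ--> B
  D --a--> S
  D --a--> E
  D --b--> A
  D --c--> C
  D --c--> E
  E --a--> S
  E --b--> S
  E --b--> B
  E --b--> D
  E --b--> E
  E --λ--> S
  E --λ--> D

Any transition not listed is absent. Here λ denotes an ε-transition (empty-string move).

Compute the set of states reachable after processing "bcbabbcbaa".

{S, A, B, C, D, E}

Start in {S}.
Read 'b': S→{E}; union {E}; ε-closure = {S, D, E}.
Read 'c': S→{D, E}, D→{C, E}, E→∅; union {C, D, E}; ε-closure = {S, B, C, D, E}.
Read 'b': S→{E}, B→{S}, C→{S, C}, D→{A}, E→{S, B, D, E}; now {S, A, B, C, D, E}.
Read 'a': S→{B}, A→{S, D}, B→∅, C→{A, C}, D→{S, E}, E→{S}; now {S, A, B, C, D, E}.
Read 'b': S→{E}, A→{S, A, E}, B→{S}, C→{S, C}, D→{A}, E→{S, B, D, E}; now {S, A, B, C, D, E}.
Read 'b': S→{E}, A→{S, A, E}, B→{S}, C→{S, C}, D→{A}, E→{S, B, D, E}; now {S, A, B, C, D, E}.
Read 'c': S→{D, E}, A→{A, E}, B→{B}, C→∅, D→{C, E}, E→∅; union {A, B, C, D, E}; ε-closure = {S, A, B, C, D, E}.
Read 'b': S→{E}, A→{S, A, E}, B→{S}, C→{S, C}, D→{A}, E→{S, B, D, E}; now {S, A, B, C, D, E}.
Read 'a': S→{B}, A→{S, D}, B→∅, C→{A, C}, D→{S, E}, E→{S}; now {S, A, B, C, D, E}.
Read 'a': S→{B}, A→{S, D}, B→∅, C→{A, C}, D→{S, E}, E→{S}; now {S, A, B, C, D, E}.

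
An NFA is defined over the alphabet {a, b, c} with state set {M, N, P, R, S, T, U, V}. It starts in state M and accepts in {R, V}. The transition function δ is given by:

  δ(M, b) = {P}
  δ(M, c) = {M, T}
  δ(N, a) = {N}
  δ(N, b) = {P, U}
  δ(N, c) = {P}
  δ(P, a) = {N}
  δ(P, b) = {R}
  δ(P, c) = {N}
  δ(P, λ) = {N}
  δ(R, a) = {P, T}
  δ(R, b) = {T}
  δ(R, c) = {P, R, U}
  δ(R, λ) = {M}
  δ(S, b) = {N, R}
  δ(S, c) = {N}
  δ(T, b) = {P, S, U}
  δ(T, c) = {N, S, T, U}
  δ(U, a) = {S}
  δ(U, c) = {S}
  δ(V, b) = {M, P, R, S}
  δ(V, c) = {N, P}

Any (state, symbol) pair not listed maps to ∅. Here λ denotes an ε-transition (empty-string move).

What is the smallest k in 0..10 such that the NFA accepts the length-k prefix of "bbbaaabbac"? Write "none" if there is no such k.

2

Start in {M}.
Read 'b': {M} → {N, P}.
Read 'b': {N, P} → {M, N, P, R, U}.
None of the earlier sets intersect F, but {M, N, P, R, U} does.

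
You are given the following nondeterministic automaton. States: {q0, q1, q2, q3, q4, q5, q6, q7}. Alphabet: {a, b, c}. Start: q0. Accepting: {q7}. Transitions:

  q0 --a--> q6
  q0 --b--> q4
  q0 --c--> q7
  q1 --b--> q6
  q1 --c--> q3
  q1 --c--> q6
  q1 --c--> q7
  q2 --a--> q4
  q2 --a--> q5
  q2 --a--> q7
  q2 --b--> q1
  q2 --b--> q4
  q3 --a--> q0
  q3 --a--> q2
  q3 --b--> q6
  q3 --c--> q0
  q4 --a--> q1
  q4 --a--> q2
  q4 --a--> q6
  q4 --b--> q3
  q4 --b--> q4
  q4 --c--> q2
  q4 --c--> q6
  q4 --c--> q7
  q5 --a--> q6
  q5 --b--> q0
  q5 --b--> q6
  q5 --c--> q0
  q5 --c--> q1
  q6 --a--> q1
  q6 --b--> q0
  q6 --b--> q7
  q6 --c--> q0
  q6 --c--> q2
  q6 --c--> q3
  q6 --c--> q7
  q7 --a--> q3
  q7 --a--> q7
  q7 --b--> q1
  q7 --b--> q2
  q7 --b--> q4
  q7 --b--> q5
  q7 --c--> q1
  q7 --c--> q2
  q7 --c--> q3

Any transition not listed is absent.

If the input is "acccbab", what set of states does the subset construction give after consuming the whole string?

{q0, q1, q2, q3, q4, q5, q6, q7}

Start in {q0}.
Read 'a': q0→{q6}; now {q6}.
Read 'c': q6→{q0, q2, q3, q7}; now {q0, q2, q3, q7}.
Read 'c': q0→{q7}, q2→∅, q3→{q0}, q7→{q1, q2, q3}; now {q0, q1, q2, q3, q7}.
Read 'c': q0→{q7}, q1→{q3, q6, q7}, q2→∅, q3→{q0}, q7→{q1, q2, q3}; now {q0, q1, q2, q3, q6, q7}.
Read 'b': q0→{q4}, q1→{q6}, q2→{q1, q4}, q3→{q6}, q6→{q0, q7}, q7→{q1, q2, q4, q5}; now {q0, q1, q2, q4, q5, q6, q7}.
Read 'a': q0→{q6}, q1→∅, q2→{q4, q5, q7}, q4→{q1, q2, q6}, q5→{q6}, q6→{q1}, q7→{q3, q7}; now {q1, q2, q3, q4, q5, q6, q7}.
Read 'b': q1→{q6}, q2→{q1, q4}, q3→{q6}, q4→{q3, q4}, q5→{q0, q6}, q6→{q0, q7}, q7→{q1, q2, q4, q5}; now {q0, q1, q2, q3, q4, q5, q6, q7}.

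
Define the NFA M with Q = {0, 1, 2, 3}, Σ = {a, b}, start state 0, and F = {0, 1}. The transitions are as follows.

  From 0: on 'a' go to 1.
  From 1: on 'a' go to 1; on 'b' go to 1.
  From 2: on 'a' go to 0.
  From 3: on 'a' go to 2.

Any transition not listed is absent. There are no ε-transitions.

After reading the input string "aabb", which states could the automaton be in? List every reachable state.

Start in {0}.
Read 'a': 0→{1}; now {1}.
Read 'a': 1→{1}; now {1}.
Read 'b': 1→{1}; now {1}.
Read 'b': 1→{1}; now {1}.

{1}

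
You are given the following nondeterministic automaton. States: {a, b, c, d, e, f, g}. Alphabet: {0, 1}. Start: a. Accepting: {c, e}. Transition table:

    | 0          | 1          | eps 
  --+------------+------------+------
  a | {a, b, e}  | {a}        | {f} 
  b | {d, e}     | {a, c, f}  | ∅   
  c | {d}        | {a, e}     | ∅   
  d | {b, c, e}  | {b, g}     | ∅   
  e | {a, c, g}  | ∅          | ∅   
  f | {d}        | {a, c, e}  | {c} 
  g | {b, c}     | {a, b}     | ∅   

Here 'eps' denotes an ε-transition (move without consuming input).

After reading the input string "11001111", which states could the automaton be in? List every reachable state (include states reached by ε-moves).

{a, c, e, f}

Start: ε-closure({a}) = {a, c, f}.
Read '1': a→{a}, c→{a, e}, f→{a, c, e}; union {a, c, e}; ε-closure = {a, c, e, f}.
Read '1': a→{a}, c→{a, e}, e→∅, f→{a, c, e}; union {a, c, e}; ε-closure = {a, c, e, f}.
Read '0': a→{a, b, e}, c→{d}, e→{a, c, g}, f→{d}; union {a, b, c, d, e, g}; ε-closure = {a, b, c, d, e, f, g}.
Read '0': a→{a, b, e}, b→{d, e}, c→{d}, d→{b, c, e}, e→{a, c, g}, f→{d}, g→{b, c}; union {a, b, c, d, e, g}; ε-closure = {a, b, c, d, e, f, g}.
Read '1': a→{a}, b→{a, c, f}, c→{a, e}, d→{b, g}, e→∅, f→{a, c, e}, g→{a, b}; now {a, b, c, e, f, g}.
Read '1': a→{a}, b→{a, c, f}, c→{a, e}, e→∅, f→{a, c, e}, g→{a, b}; now {a, b, c, e, f}.
Read '1': a→{a}, b→{a, c, f}, c→{a, e}, e→∅, f→{a, c, e}; now {a, c, e, f}.
Read '1': a→{a}, c→{a, e}, e→∅, f→{a, c, e}; union {a, c, e}; ε-closure = {a, c, e, f}.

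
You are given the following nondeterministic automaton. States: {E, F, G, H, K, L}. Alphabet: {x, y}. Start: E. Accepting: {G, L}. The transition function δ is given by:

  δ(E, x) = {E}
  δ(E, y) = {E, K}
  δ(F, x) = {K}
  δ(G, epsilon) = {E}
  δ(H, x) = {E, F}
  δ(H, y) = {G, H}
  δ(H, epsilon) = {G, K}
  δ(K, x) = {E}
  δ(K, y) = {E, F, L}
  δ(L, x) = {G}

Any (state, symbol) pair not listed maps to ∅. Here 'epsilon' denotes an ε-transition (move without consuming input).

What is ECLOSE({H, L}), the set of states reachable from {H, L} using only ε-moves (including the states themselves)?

Begin with {H, L}.
ε-move H → G; add G.
ε-move H → K; add K.
ε-move G → E; add E.

{E, G, H, K, L}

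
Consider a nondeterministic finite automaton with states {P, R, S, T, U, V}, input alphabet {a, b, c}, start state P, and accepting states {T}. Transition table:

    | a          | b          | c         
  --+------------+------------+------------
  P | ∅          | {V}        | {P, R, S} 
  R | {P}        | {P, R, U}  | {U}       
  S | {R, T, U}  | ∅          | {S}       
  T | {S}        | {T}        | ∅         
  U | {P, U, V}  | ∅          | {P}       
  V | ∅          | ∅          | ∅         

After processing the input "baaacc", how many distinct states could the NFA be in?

Start in {P}.
Read 'b': P→{V}; now {V}.
Read 'a': V→∅; now ∅.
The set is empty and remains empty for the remaining 4 symbols.
That set has 0 states.

0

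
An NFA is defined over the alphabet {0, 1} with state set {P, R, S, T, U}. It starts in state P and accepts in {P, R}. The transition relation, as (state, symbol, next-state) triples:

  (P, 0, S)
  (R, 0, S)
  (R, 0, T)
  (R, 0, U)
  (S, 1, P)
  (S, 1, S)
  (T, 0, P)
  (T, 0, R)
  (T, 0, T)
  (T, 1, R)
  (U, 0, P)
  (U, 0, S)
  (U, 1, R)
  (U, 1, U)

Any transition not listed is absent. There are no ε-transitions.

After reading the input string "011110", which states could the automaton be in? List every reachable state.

{S}

Start in {P}.
Read '0': P→{S}; now {S}.
Read '1': S→{P, S}; now {P, S}.
Read '1': P→∅, S→{P, S}; now {P, S}.
Read '1': P→∅, S→{P, S}; now {P, S}.
Read '1': P→∅, S→{P, S}; now {P, S}.
Read '0': P→{S}, S→∅; now {S}.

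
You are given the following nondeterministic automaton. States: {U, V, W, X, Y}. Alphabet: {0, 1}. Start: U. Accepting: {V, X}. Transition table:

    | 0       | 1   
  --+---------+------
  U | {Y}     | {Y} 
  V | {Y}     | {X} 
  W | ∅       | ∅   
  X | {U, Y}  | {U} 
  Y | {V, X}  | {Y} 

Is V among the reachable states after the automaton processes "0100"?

No

Start in {U}.
Read '0': {U} → {Y}.
Read '1': {Y} → {Y}.
Read '0': {Y} → {V, X}.
Read '0': {V, X} → {U, Y}.
State V is not in {U, Y}.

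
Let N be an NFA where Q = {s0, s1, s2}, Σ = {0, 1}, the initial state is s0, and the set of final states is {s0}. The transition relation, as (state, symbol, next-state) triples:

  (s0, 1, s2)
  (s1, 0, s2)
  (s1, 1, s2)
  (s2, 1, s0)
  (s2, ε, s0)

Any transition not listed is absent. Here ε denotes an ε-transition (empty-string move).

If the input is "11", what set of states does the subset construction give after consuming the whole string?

Start in {s0}.
Read '1': {s0} → {s0, s2}.
Read '1': {s0, s2} → {s0, s2}.

{s0, s2}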